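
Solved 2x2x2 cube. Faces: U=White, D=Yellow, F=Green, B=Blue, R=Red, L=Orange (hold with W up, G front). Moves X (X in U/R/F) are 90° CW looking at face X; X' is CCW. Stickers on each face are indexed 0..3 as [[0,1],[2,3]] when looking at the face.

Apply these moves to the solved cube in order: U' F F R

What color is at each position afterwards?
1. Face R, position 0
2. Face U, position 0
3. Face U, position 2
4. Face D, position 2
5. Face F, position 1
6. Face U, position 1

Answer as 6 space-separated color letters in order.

After move 1 (U'): U=WWWW F=OOGG R=GGRR B=RRBB L=BBOO
After move 2 (F): F=GOGO U=WWOB R=WGWR D=RGYY L=BYOY
After move 3 (F): F=GGOO U=WWYY R=OGBR D=WWYY L=BROG
After move 4 (R): R=BORG U=WGYO F=GWOY D=WBYR B=YRWB
Query 1: R[0] = B
Query 2: U[0] = W
Query 3: U[2] = Y
Query 4: D[2] = Y
Query 5: F[1] = W
Query 6: U[1] = G

Answer: B W Y Y W G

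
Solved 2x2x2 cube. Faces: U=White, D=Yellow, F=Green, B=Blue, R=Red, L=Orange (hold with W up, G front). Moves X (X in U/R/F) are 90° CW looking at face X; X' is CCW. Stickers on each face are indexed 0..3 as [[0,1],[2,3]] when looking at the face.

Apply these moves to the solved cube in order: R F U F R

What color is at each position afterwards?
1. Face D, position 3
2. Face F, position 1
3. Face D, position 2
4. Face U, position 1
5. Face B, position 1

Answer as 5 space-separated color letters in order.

Answer: O W Y W Y

Derivation:
After move 1 (R): R=RRRR U=WGWG F=GYGY D=YBYB B=WBWB
After move 2 (F): F=GGYY U=WGOO R=WRGR D=RRYB L=OYOB
After move 3 (U): U=OWOG F=WRYY R=WBGR B=OYWB L=GGOB
After move 4 (F): F=YWYR U=OWBG R=OBGR D=GWYB L=GROR
After move 5 (R): R=GORB U=OWBR F=YWYB D=GWYO B=GYWB
Query 1: D[3] = O
Query 2: F[1] = W
Query 3: D[2] = Y
Query 4: U[1] = W
Query 5: B[1] = Y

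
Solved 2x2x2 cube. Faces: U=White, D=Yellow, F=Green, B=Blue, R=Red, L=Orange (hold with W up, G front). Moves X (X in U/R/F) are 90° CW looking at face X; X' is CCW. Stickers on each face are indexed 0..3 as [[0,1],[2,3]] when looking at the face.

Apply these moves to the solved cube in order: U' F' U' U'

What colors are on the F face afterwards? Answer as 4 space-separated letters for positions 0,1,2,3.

Answer: R R O G

Derivation:
After move 1 (U'): U=WWWW F=OOGG R=GGRR B=RRBB L=BBOO
After move 2 (F'): F=OGOG U=WWGR R=YGYR D=BOYY L=BWOW
After move 3 (U'): U=WRWG F=BWOG R=OGYR B=YGBB L=RROW
After move 4 (U'): U=RGWW F=RROG R=BWYR B=OGBB L=YGOW
Query: F face = RROG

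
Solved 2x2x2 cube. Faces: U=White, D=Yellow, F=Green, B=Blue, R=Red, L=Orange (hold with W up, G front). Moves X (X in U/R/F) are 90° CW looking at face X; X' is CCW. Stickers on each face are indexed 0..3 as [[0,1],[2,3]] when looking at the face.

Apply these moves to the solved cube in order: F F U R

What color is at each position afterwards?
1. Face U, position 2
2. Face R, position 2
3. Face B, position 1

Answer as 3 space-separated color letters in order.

After move 1 (F): F=GGGG U=WWOO R=WRWR D=RRYY L=OYOY
After move 2 (F): F=GGGG U=WWYY R=OROR D=WWYY L=OROR
After move 3 (U): U=YWYW F=ORGG R=BBOR B=ORBB L=GGOR
After move 4 (R): R=OBRB U=YRYG F=OWGY D=WBYO B=WRWB
Query 1: U[2] = Y
Query 2: R[2] = R
Query 3: B[1] = R

Answer: Y R R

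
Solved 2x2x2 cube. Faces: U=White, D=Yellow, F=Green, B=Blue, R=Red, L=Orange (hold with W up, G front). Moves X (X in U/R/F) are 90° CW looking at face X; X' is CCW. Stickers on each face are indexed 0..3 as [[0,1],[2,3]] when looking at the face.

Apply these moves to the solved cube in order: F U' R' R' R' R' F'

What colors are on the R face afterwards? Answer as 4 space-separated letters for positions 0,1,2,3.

After move 1 (F): F=GGGG U=WWOO R=WRWR D=RRYY L=OYOY
After move 2 (U'): U=WOWO F=OYGG R=GGWR B=WRBB L=BBOY
After move 3 (R'): R=GRGW U=WBWW F=OOGO D=RYYG B=YRRB
After move 4 (R'): R=RWGG U=WRWY F=OBGW D=ROYO B=GRYB
After move 5 (R'): R=WGRG U=WYWG F=ORGY D=RBYW B=OROB
After move 6 (R'): R=GGWR U=WOWO F=OYGG D=RRYY B=WRBB
After move 7 (F'): F=YGOG U=WOGW R=RGRR D=BYYY L=BOOW
Query: R face = RGRR

Answer: R G R R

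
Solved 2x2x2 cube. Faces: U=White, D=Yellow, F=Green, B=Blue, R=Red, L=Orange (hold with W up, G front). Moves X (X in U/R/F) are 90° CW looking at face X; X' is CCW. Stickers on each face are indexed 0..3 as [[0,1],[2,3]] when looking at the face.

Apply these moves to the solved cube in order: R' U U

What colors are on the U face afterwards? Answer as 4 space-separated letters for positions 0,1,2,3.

Answer: B W B W

Derivation:
After move 1 (R'): R=RRRR U=WBWB F=GWGW D=YGYG B=YBYB
After move 2 (U): U=WWBB F=RRGW R=YBRR B=OOYB L=GWOO
After move 3 (U): U=BWBW F=YBGW R=OORR B=GWYB L=RROO
Query: U face = BWBW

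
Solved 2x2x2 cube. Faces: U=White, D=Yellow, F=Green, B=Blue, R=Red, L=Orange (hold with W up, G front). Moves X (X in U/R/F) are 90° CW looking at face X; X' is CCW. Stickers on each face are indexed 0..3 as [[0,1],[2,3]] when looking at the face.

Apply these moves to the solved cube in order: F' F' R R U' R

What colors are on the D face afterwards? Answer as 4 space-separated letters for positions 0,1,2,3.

Answer: W G Y R

Derivation:
After move 1 (F'): F=GGGG U=WWRR R=YRYR D=OOYY L=OWOW
After move 2 (F'): F=GGGG U=WWYY R=OROR D=WWYY L=OROR
After move 3 (R): R=OORR U=WGYG F=GWGY D=WBYB B=YBWB
After move 4 (R): R=RORO U=WWYY F=GBGB D=WWYY B=GBGB
After move 5 (U'): U=WYWY F=ORGB R=GBRO B=ROGB L=GBOR
After move 6 (R): R=RGOB U=WRWB F=OWGY D=WGYR B=YOYB
Query: D face = WGYR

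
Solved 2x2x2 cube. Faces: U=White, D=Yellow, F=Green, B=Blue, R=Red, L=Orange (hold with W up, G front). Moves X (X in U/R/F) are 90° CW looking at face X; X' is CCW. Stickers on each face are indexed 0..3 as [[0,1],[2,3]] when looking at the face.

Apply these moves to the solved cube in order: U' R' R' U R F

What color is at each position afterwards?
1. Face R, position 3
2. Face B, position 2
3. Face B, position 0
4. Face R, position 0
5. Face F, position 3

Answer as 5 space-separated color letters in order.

After move 1 (U'): U=WWWW F=OOGG R=GGRR B=RRBB L=BBOO
After move 2 (R'): R=GRGR U=WBWR F=OWGW D=YOYG B=YRYB
After move 3 (R'): R=RRGG U=WYWY F=OBGR D=YWYW B=GROB
After move 4 (U): U=WWYY F=RRGR R=GRGG B=BBOB L=OBOO
After move 5 (R): R=GGGR U=WRYR F=RWGW D=YOYB B=YBWB
After move 6 (F): F=GRWW U=WROB R=YGRR D=GGYB L=OYOO
Query 1: R[3] = R
Query 2: B[2] = W
Query 3: B[0] = Y
Query 4: R[0] = Y
Query 5: F[3] = W

Answer: R W Y Y W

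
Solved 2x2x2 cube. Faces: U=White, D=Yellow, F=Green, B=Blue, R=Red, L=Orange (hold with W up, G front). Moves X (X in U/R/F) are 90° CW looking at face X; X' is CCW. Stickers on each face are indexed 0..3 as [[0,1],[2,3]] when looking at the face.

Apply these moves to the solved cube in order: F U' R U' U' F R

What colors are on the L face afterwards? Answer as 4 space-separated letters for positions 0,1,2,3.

Answer: W R O B

Derivation:
After move 1 (F): F=GGGG U=WWOO R=WRWR D=RRYY L=OYOY
After move 2 (U'): U=WOWO F=OYGG R=GGWR B=WRBB L=BBOY
After move 3 (R): R=WGRG U=WYWG F=ORGY D=RBYW B=OROB
After move 4 (U'): U=YGWW F=BBGY R=ORRG B=WGOB L=OROY
After move 5 (U'): U=GWYW F=ORGY R=BBRG B=OROB L=WGOY
After move 6 (F): F=GOYR U=GWYG R=YBWG D=RBYW L=WROB
After move 7 (R): R=WYGB U=GOYR F=GBYW D=ROYO B=GRWB
Query: L face = WROB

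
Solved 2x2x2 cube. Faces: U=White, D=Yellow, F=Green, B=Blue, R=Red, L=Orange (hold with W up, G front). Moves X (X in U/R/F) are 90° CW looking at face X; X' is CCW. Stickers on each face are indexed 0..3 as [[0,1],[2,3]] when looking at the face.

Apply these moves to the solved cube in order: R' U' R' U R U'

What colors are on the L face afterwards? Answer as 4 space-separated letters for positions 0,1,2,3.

After move 1 (R'): R=RRRR U=WBWB F=GWGW D=YGYG B=YBYB
After move 2 (U'): U=BBWW F=OOGW R=GWRR B=RRYB L=YBOO
After move 3 (R'): R=WRGR U=BYWR F=OBGW D=YOYW B=GRGB
After move 4 (U): U=WBRY F=WRGW R=GRGR B=YBGB L=OBOO
After move 5 (R): R=GGRR U=WRRW F=WOGW D=YGYY B=YBBB
After move 6 (U'): U=RWWR F=OBGW R=WORR B=GGBB L=YBOO
Query: L face = YBOO

Answer: Y B O O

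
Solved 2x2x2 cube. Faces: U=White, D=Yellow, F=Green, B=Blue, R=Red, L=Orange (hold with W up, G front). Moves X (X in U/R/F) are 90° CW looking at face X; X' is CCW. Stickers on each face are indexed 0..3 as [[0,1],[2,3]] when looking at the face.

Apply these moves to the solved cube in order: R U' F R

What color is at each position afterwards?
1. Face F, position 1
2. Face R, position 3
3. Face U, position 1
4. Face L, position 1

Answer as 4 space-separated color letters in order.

Answer: G Y O Y

Derivation:
After move 1 (R): R=RRRR U=WGWG F=GYGY D=YBYB B=WBWB
After move 2 (U'): U=GGWW F=OOGY R=GYRR B=RRWB L=WBOO
After move 3 (F): F=GOYO U=GGOB R=WYWR D=RGYB L=WYOB
After move 4 (R): R=WWRY U=GOOO F=GGYB D=RWYR B=BRGB
Query 1: F[1] = G
Query 2: R[3] = Y
Query 3: U[1] = O
Query 4: L[1] = Y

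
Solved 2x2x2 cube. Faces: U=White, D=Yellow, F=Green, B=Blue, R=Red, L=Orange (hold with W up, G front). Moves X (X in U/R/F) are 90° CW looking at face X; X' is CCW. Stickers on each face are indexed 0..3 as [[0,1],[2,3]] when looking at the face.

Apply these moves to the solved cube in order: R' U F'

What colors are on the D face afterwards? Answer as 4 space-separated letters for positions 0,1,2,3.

After move 1 (R'): R=RRRR U=WBWB F=GWGW D=YGYG B=YBYB
After move 2 (U): U=WWBB F=RRGW R=YBRR B=OOYB L=GWOO
After move 3 (F'): F=RWRG U=WWYR R=GBYR D=WOYG L=GBOB
Query: D face = WOYG

Answer: W O Y G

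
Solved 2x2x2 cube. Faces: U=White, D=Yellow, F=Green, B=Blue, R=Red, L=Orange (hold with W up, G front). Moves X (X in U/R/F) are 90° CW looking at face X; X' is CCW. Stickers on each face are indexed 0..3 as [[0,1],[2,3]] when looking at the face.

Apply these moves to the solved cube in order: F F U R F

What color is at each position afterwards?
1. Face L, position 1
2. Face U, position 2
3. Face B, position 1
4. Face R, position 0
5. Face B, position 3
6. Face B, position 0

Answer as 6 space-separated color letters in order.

After move 1 (F): F=GGGG U=WWOO R=WRWR D=RRYY L=OYOY
After move 2 (F): F=GGGG U=WWYY R=OROR D=WWYY L=OROR
After move 3 (U): U=YWYW F=ORGG R=BBOR B=ORBB L=GGOR
After move 4 (R): R=OBRB U=YRYG F=OWGY D=WBYO B=WRWB
After move 5 (F): F=GOYW U=YRRG R=YBGB D=ROYO L=GWOB
Query 1: L[1] = W
Query 2: U[2] = R
Query 3: B[1] = R
Query 4: R[0] = Y
Query 5: B[3] = B
Query 6: B[0] = W

Answer: W R R Y B W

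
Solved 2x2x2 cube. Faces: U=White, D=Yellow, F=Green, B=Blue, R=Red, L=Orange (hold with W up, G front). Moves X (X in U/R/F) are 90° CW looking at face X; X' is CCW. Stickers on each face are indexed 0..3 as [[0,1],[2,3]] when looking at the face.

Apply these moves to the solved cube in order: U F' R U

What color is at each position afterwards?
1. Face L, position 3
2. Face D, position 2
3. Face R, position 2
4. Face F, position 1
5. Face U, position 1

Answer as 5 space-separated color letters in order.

After move 1 (U): U=WWWW F=RRGG R=BBRR B=OOBB L=GGOO
After move 2 (F'): F=RGRG U=WWBR R=YBYR D=GOYY L=GWOW
After move 3 (R): R=YYRB U=WGBG F=RORY D=GBYO B=ROWB
After move 4 (U): U=BWGG F=YYRY R=RORB B=GWWB L=ROOW
Query 1: L[3] = W
Query 2: D[2] = Y
Query 3: R[2] = R
Query 4: F[1] = Y
Query 5: U[1] = W

Answer: W Y R Y W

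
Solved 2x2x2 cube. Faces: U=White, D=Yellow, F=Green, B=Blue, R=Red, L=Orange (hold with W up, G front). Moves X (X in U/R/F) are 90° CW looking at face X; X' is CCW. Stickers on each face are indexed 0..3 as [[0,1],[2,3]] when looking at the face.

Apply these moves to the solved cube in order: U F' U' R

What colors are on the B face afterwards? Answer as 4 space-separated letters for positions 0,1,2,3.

Answer: B B R B

Derivation:
After move 1 (U): U=WWWW F=RRGG R=BBRR B=OOBB L=GGOO
After move 2 (F'): F=RGRG U=WWBR R=YBYR D=GOYY L=GWOW
After move 3 (U'): U=WRWB F=GWRG R=RGYR B=YBBB L=OOOW
After move 4 (R): R=YRRG U=WWWG F=GORY D=GBYY B=BBRB
Query: B face = BBRB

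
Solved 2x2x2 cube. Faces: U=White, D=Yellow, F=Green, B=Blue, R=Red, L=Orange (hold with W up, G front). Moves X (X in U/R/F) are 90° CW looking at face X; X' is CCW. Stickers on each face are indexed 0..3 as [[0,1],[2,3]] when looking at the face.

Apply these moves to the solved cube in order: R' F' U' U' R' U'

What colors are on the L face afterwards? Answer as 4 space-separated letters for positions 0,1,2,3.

After move 1 (R'): R=RRRR U=WBWB F=GWGW D=YGYG B=YBYB
After move 2 (F'): F=WWGG U=WBRR R=GRYR D=OOYG L=OBOW
After move 3 (U'): U=BRWR F=OBGG R=WWYR B=GRYB L=YBOW
After move 4 (U'): U=RRBW F=YBGG R=OBYR B=WWYB L=GROW
After move 5 (R'): R=BROY U=RYBW F=YRGW D=OBYG B=GWOB
After move 6 (U'): U=YWRB F=GRGW R=YROY B=BROB L=GWOW
Query: L face = GWOW

Answer: G W O W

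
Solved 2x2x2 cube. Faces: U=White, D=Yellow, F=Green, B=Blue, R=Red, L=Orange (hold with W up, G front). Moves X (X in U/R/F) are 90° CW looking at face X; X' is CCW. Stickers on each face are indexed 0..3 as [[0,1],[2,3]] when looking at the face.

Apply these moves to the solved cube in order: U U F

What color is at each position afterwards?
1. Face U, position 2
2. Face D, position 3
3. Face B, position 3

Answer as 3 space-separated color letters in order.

Answer: O Y B

Derivation:
After move 1 (U): U=WWWW F=RRGG R=BBRR B=OOBB L=GGOO
After move 2 (U): U=WWWW F=BBGG R=OORR B=GGBB L=RROO
After move 3 (F): F=GBGB U=WWOR R=WOWR D=ROYY L=RYOY
Query 1: U[2] = O
Query 2: D[3] = Y
Query 3: B[3] = B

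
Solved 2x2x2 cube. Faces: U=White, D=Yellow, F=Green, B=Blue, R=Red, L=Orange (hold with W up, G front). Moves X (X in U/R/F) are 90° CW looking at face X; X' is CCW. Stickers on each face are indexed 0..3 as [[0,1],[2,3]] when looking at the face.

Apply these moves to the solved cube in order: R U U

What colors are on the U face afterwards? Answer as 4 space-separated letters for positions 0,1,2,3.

After move 1 (R): R=RRRR U=WGWG F=GYGY D=YBYB B=WBWB
After move 2 (U): U=WWGG F=RRGY R=WBRR B=OOWB L=GYOO
After move 3 (U): U=GWGW F=WBGY R=OORR B=GYWB L=RROO
Query: U face = GWGW

Answer: G W G W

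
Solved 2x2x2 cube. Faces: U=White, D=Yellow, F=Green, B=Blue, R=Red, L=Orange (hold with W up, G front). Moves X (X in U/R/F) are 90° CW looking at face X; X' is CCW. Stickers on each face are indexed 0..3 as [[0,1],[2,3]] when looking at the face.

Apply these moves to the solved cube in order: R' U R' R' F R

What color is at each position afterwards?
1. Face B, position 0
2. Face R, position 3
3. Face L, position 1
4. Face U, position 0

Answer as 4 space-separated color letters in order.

Answer: W R Y W

Derivation:
After move 1 (R'): R=RRRR U=WBWB F=GWGW D=YGYG B=YBYB
After move 2 (U): U=WWBB F=RRGW R=YBRR B=OOYB L=GWOO
After move 3 (R'): R=BRYR U=WYBO F=RWGB D=YRYW B=GOGB
After move 4 (R'): R=RRBY U=WGBG F=RYGO D=YWYB B=WORB
After move 5 (F): F=GROY U=WGOW R=BRGY D=BRYB L=GYOW
After move 6 (R): R=GBYR U=WROY F=GROB D=BRYW B=WOGB
Query 1: B[0] = W
Query 2: R[3] = R
Query 3: L[1] = Y
Query 4: U[0] = W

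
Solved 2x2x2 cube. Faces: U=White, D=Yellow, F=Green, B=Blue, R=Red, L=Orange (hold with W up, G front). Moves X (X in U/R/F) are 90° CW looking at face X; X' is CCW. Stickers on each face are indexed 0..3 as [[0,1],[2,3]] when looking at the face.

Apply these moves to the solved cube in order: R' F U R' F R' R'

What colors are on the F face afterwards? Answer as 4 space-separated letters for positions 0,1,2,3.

Answer: W R B G

Derivation:
After move 1 (R'): R=RRRR U=WBWB F=GWGW D=YGYG B=YBYB
After move 2 (F): F=GGWW U=WBOO R=WRBR D=RRYG L=OYOG
After move 3 (U): U=OWOB F=WRWW R=YBBR B=OYYB L=GGOG
After move 4 (R'): R=BRYB U=OYOO F=WWWB D=RRYW B=GYRB
After move 5 (F): F=WWBW U=OYGG R=OROB D=YBYW L=GROR
After move 6 (R'): R=RBOO U=ORGG F=WYBG D=YWYW B=WYBB
After move 7 (R'): R=BORO U=OBGW F=WRBG D=YYYG B=WYWB
Query: F face = WRBG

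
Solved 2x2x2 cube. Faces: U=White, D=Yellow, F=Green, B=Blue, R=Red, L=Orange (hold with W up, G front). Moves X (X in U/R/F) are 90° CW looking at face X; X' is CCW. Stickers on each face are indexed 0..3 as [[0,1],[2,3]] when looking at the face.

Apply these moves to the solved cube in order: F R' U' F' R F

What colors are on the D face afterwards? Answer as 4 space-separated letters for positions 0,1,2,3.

After move 1 (F): F=GGGG U=WWOO R=WRWR D=RRYY L=OYOY
After move 2 (R'): R=RRWW U=WBOB F=GWGO D=RGYG B=YBRB
After move 3 (U'): U=BBWO F=OYGO R=GWWW B=RRRB L=YBOY
After move 4 (F'): F=YOOG U=BBGW R=GWRW D=BYYG L=YOOW
After move 5 (R): R=RGWW U=BOGG F=YYOG D=BRYR B=WRBB
After move 6 (F): F=OYGY U=BOWO R=GGGW D=WRYR L=YBOR
Query: D face = WRYR

Answer: W R Y R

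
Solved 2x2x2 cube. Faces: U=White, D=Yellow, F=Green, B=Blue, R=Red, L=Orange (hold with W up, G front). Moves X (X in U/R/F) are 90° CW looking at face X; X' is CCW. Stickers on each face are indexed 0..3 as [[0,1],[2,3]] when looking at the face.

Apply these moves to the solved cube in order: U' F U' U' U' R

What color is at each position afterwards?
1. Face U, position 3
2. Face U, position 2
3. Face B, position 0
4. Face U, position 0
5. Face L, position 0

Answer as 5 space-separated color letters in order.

After move 1 (U'): U=WWWW F=OOGG R=GGRR B=RRBB L=BBOO
After move 2 (F): F=GOGO U=WWOB R=WGWR D=RGYY L=BYOY
After move 3 (U'): U=WBWO F=BYGO R=GOWR B=WGBB L=RROY
After move 4 (U'): U=BOWW F=RRGO R=BYWR B=GOBB L=WGOY
After move 5 (U'): U=OWBW F=WGGO R=RRWR B=BYBB L=GOOY
After move 6 (R): R=WRRR U=OGBO F=WGGY D=RBYB B=WYWB
Query 1: U[3] = O
Query 2: U[2] = B
Query 3: B[0] = W
Query 4: U[0] = O
Query 5: L[0] = G

Answer: O B W O G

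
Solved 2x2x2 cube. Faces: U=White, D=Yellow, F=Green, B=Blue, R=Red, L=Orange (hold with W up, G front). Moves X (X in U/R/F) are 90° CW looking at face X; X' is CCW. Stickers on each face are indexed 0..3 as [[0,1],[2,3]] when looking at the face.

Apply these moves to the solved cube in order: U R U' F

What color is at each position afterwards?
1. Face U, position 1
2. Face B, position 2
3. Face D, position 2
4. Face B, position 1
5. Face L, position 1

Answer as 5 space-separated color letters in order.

Answer: G W Y B Y

Derivation:
After move 1 (U): U=WWWW F=RRGG R=BBRR B=OOBB L=GGOO
After move 2 (R): R=RBRB U=WRWG F=RYGY D=YBYO B=WOWB
After move 3 (U'): U=RGWW F=GGGY R=RYRB B=RBWB L=WOOO
After move 4 (F): F=GGYG U=RGOO R=WYWB D=RRYO L=WYOB
Query 1: U[1] = G
Query 2: B[2] = W
Query 3: D[2] = Y
Query 4: B[1] = B
Query 5: L[1] = Y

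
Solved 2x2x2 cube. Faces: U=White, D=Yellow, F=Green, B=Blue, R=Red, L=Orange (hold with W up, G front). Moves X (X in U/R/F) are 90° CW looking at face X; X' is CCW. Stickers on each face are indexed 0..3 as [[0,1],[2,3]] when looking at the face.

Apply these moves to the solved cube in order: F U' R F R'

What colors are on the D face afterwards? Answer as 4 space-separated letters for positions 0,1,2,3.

After move 1 (F): F=GGGG U=WWOO R=WRWR D=RRYY L=OYOY
After move 2 (U'): U=WOWO F=OYGG R=GGWR B=WRBB L=BBOY
After move 3 (R): R=WGRG U=WYWG F=ORGY D=RBYW B=OROB
After move 4 (F): F=GOYR U=WYYB R=WGGG D=RWYW L=BROB
After move 5 (R'): R=GGWG U=WOYO F=GYYB D=ROYR B=WRWB
Query: D face = ROYR

Answer: R O Y R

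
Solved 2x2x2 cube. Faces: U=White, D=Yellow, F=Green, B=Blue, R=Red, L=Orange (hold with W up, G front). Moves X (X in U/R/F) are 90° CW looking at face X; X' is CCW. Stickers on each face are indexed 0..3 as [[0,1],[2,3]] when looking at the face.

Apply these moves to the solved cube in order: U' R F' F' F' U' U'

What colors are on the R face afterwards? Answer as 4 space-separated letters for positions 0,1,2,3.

Answer: B Y G G

Derivation:
After move 1 (U'): U=WWWW F=OOGG R=GGRR B=RRBB L=BBOO
After move 2 (R): R=RGRG U=WOWG F=OYGY D=YBYR B=WRWB
After move 3 (F'): F=YYOG U=WORR R=BGYG D=BOYR L=BGOW
After move 4 (F'): F=YGYO U=WOBY R=OGBG D=GWYR L=BROR
After move 5 (F'): F=GOYY U=WOOB R=WGGG D=RRYR L=BYOB
After move 6 (U'): U=OBWO F=BYYY R=GOGG B=WGWB L=WROB
After move 7 (U'): U=BOOW F=WRYY R=BYGG B=GOWB L=WGOB
Query: R face = BYGG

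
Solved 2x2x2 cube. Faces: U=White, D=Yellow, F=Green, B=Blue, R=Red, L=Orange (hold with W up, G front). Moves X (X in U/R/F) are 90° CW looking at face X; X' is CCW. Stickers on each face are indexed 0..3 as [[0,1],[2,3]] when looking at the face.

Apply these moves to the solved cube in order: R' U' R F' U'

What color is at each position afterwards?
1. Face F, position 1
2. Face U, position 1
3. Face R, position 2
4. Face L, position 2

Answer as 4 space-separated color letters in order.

After move 1 (R'): R=RRRR U=WBWB F=GWGW D=YGYG B=YBYB
After move 2 (U'): U=BBWW F=OOGW R=GWRR B=RRYB L=YBOO
After move 3 (R): R=RGRW U=BOWW F=OGGG D=YYYR B=WRBB
After move 4 (F'): F=GGOG U=BORR R=YGYW D=BOYR L=YWOW
After move 5 (U'): U=ORBR F=YWOG R=GGYW B=YGBB L=WROW
Query 1: F[1] = W
Query 2: U[1] = R
Query 3: R[2] = Y
Query 4: L[2] = O

Answer: W R Y O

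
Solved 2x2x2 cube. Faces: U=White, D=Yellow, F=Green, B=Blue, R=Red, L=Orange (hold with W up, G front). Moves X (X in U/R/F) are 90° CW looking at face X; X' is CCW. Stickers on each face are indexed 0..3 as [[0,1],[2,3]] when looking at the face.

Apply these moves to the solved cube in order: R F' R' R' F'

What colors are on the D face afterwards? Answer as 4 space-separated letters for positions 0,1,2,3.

After move 1 (R): R=RRRR U=WGWG F=GYGY D=YBYB B=WBWB
After move 2 (F'): F=YYGG U=WGRR R=BRYR D=OOYB L=OGOW
After move 3 (R'): R=RRBY U=WWRW F=YGGR D=OYYG B=BBOB
After move 4 (R'): R=RYRB U=WORB F=YWGW D=OGYR B=GBYB
After move 5 (F'): F=WWYG U=WORR R=GYOB D=GWYR L=OBOR
Query: D face = GWYR

Answer: G W Y R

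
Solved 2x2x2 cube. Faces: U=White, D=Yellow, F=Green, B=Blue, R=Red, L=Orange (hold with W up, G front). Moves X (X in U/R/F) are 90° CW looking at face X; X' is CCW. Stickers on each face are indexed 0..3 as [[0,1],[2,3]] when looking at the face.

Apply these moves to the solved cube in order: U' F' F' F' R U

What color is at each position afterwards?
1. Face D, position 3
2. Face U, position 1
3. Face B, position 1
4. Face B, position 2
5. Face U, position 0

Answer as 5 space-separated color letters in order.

Answer: R W Y W O

Derivation:
After move 1 (U'): U=WWWW F=OOGG R=GGRR B=RRBB L=BBOO
After move 2 (F'): F=OGOG U=WWGR R=YGYR D=BOYY L=BWOW
After move 3 (F'): F=GGOO U=WWYY R=OGBR D=WWYY L=BROG
After move 4 (F'): F=GOGO U=WWOB R=WGWR D=RGYY L=BYOY
After move 5 (R): R=WWRG U=WOOO F=GGGY D=RBYR B=BRWB
After move 6 (U): U=OWOO F=WWGY R=BRRG B=BYWB L=GGOY
Query 1: D[3] = R
Query 2: U[1] = W
Query 3: B[1] = Y
Query 4: B[2] = W
Query 5: U[0] = O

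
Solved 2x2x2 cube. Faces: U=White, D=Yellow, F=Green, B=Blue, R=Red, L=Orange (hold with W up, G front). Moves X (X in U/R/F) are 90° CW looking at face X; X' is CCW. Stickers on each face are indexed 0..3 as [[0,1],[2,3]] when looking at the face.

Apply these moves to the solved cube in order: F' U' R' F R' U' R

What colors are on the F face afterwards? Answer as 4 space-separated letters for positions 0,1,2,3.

After move 1 (F'): F=GGGG U=WWRR R=YRYR D=OOYY L=OWOW
After move 2 (U'): U=WRWR F=OWGG R=GGYR B=YRBB L=BBOW
After move 3 (R'): R=GRGY U=WBWY F=ORGR D=OWYG B=YROB
After move 4 (F): F=GORR U=WBWB R=WRYY D=GGYG L=BOOW
After move 5 (R'): R=RYWY U=WOWY F=GBRB D=GOYR B=GRGB
After move 6 (U'): U=OYWW F=BORB R=GBWY B=RYGB L=GROW
After move 7 (R): R=WGYB U=OOWB F=BORR D=GGYR B=WYYB
Query: F face = BORR

Answer: B O R R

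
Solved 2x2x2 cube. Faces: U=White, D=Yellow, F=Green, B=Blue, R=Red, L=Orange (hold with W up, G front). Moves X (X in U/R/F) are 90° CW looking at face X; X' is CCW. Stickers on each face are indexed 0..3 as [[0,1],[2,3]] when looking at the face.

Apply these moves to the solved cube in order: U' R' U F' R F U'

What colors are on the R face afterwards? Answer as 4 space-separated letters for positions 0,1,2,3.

Answer: G R G R

Derivation:
After move 1 (U'): U=WWWW F=OOGG R=GGRR B=RRBB L=BBOO
After move 2 (R'): R=GRGR U=WBWR F=OWGW D=YOYG B=YRYB
After move 3 (U): U=WWRB F=GRGW R=YRGR B=BBYB L=OWOO
After move 4 (F'): F=RWGG U=WWYG R=ORYR D=WOYG L=OBOR
After move 5 (R): R=YORR U=WWYG F=ROGG D=WYYB B=GBWB
After move 6 (F): F=GRGO U=WWRB R=YOGR D=RYYB L=OWOY
After move 7 (U'): U=WBWR F=OWGO R=GRGR B=YOWB L=GBOY
Query: R face = GRGR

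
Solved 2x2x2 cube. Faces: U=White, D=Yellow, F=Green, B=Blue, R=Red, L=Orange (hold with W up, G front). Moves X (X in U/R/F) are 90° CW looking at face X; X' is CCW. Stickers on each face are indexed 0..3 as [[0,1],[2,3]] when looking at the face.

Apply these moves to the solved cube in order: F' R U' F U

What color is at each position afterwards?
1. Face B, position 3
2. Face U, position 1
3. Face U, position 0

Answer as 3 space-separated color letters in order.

After move 1 (F'): F=GGGG U=WWRR R=YRYR D=OOYY L=OWOW
After move 2 (R): R=YYRR U=WGRG F=GOGY D=OBYB B=RBWB
After move 3 (U'): U=GGWR F=OWGY R=GORR B=YYWB L=RBOW
After move 4 (F): F=GOYW U=GGWB R=WORR D=RGYB L=ROOB
After move 5 (U): U=WGBG F=WOYW R=YYRR B=ROWB L=GOOB
Query 1: B[3] = B
Query 2: U[1] = G
Query 3: U[0] = W

Answer: B G W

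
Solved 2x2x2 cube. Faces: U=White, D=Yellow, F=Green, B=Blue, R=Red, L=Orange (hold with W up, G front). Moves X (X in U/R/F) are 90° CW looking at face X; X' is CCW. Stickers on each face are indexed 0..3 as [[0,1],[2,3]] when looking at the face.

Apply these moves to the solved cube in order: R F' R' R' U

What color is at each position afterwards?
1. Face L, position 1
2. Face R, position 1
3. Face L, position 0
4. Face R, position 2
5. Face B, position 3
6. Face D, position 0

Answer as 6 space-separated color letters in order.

Answer: W B Y R B O

Derivation:
After move 1 (R): R=RRRR U=WGWG F=GYGY D=YBYB B=WBWB
After move 2 (F'): F=YYGG U=WGRR R=BRYR D=OOYB L=OGOW
After move 3 (R'): R=RRBY U=WWRW F=YGGR D=OYYG B=BBOB
After move 4 (R'): R=RYRB U=WORB F=YWGW D=OGYR B=GBYB
After move 5 (U): U=RWBO F=RYGW R=GBRB B=OGYB L=YWOW
Query 1: L[1] = W
Query 2: R[1] = B
Query 3: L[0] = Y
Query 4: R[2] = R
Query 5: B[3] = B
Query 6: D[0] = O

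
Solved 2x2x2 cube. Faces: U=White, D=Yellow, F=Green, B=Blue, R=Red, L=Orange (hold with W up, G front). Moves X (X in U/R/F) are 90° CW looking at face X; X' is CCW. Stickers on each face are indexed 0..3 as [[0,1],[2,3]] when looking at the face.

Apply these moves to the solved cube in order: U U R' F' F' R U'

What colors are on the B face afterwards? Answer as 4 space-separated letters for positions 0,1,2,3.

After move 1 (U): U=WWWW F=RRGG R=BBRR B=OOBB L=GGOO
After move 2 (U): U=WWWW F=BBGG R=OORR B=GGBB L=RROO
After move 3 (R'): R=OROR U=WBWG F=BWGW D=YBYG B=YGYB
After move 4 (F'): F=WWBG U=WBOO R=BRYR D=ROYG L=RGOW
After move 5 (F'): F=WGWB U=WBBY R=ORRR D=GWYG L=ROOO
After move 6 (R): R=RORR U=WGBB F=WWWG D=GYYY B=YGBB
After move 7 (U'): U=GBWB F=ROWG R=WWRR B=ROBB L=YGOO
Query: B face = ROBB

Answer: R O B B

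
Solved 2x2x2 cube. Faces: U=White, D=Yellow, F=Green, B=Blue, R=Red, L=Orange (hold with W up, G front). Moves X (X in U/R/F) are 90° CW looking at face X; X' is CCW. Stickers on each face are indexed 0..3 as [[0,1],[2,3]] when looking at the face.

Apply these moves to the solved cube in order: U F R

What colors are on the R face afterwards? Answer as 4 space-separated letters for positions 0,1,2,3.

After move 1 (U): U=WWWW F=RRGG R=BBRR B=OOBB L=GGOO
After move 2 (F): F=GRGR U=WWOG R=WBWR D=RBYY L=GYOY
After move 3 (R): R=WWRB U=WROR F=GBGY D=RBYO B=GOWB
Query: R face = WWRB

Answer: W W R B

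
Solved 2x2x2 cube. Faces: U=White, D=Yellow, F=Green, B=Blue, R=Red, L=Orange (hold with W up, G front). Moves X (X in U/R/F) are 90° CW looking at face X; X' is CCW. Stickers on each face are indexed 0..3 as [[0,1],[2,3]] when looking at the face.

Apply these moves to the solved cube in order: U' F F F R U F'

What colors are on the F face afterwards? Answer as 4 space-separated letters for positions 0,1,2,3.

Answer: Y Y Y O

Derivation:
After move 1 (U'): U=WWWW F=OOGG R=GGRR B=RRBB L=BBOO
After move 2 (F): F=GOGO U=WWOB R=WGWR D=RGYY L=BYOY
After move 3 (F): F=GGOO U=WWYY R=OGBR D=WWYY L=BROG
After move 4 (F): F=OGOG U=WWGR R=YGYR D=BOYY L=BWOW
After move 5 (R): R=YYRG U=WGGG F=OOOY D=BBYR B=RRWB
After move 6 (U): U=GWGG F=YYOY R=RRRG B=BWWB L=OOOW
After move 7 (F'): F=YYYO U=GWRR R=BRBG D=OWYR L=OGOG
Query: F face = YYYO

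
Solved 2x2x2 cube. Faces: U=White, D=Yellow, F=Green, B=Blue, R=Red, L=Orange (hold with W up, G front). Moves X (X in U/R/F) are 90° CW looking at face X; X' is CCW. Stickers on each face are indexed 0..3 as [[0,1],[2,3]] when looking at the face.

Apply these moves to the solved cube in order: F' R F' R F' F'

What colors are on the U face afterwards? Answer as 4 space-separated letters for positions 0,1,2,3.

Answer: W Y W W

Derivation:
After move 1 (F'): F=GGGG U=WWRR R=YRYR D=OOYY L=OWOW
After move 2 (R): R=YYRR U=WGRG F=GOGY D=OBYB B=RBWB
After move 3 (F'): F=OYGG U=WGYR R=BYOR D=WWYB L=OGOR
After move 4 (R): R=OBRY U=WYYG F=OWGB D=WWYR B=RBGB
After move 5 (F'): F=WBOG U=WYOR R=WBWY D=GRYR L=OGOY
After move 6 (F'): F=BGWO U=WYWW R=RBGY D=GYYR L=OROO
Query: U face = WYWW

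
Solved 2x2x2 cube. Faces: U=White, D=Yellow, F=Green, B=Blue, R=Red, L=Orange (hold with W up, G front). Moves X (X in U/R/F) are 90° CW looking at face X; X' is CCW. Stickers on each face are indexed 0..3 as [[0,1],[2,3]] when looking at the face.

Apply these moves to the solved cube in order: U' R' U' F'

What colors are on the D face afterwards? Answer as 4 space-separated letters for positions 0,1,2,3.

After move 1 (U'): U=WWWW F=OOGG R=GGRR B=RRBB L=BBOO
After move 2 (R'): R=GRGR U=WBWR F=OWGW D=YOYG B=YRYB
After move 3 (U'): U=BRWW F=BBGW R=OWGR B=GRYB L=YROO
After move 4 (F'): F=BWBG U=BROG R=OWYR D=ROYG L=YWOW
Query: D face = ROYG

Answer: R O Y G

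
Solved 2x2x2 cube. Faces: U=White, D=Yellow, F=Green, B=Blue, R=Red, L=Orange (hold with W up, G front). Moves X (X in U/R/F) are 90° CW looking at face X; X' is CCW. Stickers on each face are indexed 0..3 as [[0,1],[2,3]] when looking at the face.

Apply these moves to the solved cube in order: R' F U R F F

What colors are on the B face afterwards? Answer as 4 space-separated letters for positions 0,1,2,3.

Answer: B Y W B

Derivation:
After move 1 (R'): R=RRRR U=WBWB F=GWGW D=YGYG B=YBYB
After move 2 (F): F=GGWW U=WBOO R=WRBR D=RRYG L=OYOG
After move 3 (U): U=OWOB F=WRWW R=YBBR B=OYYB L=GGOG
After move 4 (R): R=BYRB U=OROW F=WRWG D=RYYO B=BYWB
After move 5 (F): F=WWGR U=ORGG R=OYWB D=RBYO L=GROY
After move 6 (F): F=GWRW U=ORYR R=GYGB D=WOYO L=GROB
Query: B face = BYWB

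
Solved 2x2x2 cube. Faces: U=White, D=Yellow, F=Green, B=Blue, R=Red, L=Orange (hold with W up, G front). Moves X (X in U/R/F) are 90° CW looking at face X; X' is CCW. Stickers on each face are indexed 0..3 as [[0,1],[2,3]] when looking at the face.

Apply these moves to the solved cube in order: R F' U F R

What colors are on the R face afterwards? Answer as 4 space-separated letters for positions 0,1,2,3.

Answer: G R R B

Derivation:
After move 1 (R): R=RRRR U=WGWG F=GYGY D=YBYB B=WBWB
After move 2 (F'): F=YYGG U=WGRR R=BRYR D=OOYB L=OGOW
After move 3 (U): U=RWRG F=BRGG R=WBYR B=OGWB L=YYOW
After move 4 (F): F=GBGR U=RWWY R=RBGR D=YWYB L=YOOO
After move 5 (R): R=GRRB U=RBWR F=GWGB D=YWYO B=YGWB
Query: R face = GRRB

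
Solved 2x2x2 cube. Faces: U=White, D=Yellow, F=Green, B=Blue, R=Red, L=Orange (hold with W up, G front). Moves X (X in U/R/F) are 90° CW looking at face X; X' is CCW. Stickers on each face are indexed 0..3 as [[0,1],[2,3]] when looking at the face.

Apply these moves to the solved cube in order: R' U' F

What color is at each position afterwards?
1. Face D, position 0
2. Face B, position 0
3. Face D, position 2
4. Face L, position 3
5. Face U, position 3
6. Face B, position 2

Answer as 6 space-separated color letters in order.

After move 1 (R'): R=RRRR U=WBWB F=GWGW D=YGYG B=YBYB
After move 2 (U'): U=BBWW F=OOGW R=GWRR B=RRYB L=YBOO
After move 3 (F): F=GOWO U=BBOB R=WWWR D=RGYG L=YYOG
Query 1: D[0] = R
Query 2: B[0] = R
Query 3: D[2] = Y
Query 4: L[3] = G
Query 5: U[3] = B
Query 6: B[2] = Y

Answer: R R Y G B Y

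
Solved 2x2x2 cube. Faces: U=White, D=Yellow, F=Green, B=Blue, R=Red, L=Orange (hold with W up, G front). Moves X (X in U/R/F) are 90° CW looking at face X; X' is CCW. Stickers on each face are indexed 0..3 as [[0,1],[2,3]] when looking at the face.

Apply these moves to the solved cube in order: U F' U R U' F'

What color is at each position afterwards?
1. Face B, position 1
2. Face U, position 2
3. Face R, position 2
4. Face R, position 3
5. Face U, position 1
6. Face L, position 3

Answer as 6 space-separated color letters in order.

After move 1 (U): U=WWWW F=RRGG R=BBRR B=OOBB L=GGOO
After move 2 (F'): F=RGRG U=WWBR R=YBYR D=GOYY L=GWOW
After move 3 (U): U=BWRW F=YBRG R=OOYR B=GWBB L=RGOW
After move 4 (R): R=YORO U=BBRG F=YORY D=GBYG B=WWWB
After move 5 (U'): U=BGBR F=RGRY R=YORO B=YOWB L=WWOW
After move 6 (F'): F=GYRR U=BGYR R=BOGO D=WWYG L=WROB
Query 1: B[1] = O
Query 2: U[2] = Y
Query 3: R[2] = G
Query 4: R[3] = O
Query 5: U[1] = G
Query 6: L[3] = B

Answer: O Y G O G B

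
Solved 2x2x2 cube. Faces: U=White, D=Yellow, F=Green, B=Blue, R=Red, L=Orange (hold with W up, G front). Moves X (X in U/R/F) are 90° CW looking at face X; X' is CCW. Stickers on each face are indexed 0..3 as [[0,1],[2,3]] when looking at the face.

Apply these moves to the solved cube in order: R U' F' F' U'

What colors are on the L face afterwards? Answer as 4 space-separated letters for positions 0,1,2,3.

Answer: R R O G

Derivation:
After move 1 (R): R=RRRR U=WGWG F=GYGY D=YBYB B=WBWB
After move 2 (U'): U=GGWW F=OOGY R=GYRR B=RRWB L=WBOO
After move 3 (F'): F=OYOG U=GGGR R=BYYR D=BOYB L=WWOW
After move 4 (F'): F=YGOO U=GGBY R=OYBR D=WWYB L=WROG
After move 5 (U'): U=GYGB F=WROO R=YGBR B=OYWB L=RROG
Query: L face = RROG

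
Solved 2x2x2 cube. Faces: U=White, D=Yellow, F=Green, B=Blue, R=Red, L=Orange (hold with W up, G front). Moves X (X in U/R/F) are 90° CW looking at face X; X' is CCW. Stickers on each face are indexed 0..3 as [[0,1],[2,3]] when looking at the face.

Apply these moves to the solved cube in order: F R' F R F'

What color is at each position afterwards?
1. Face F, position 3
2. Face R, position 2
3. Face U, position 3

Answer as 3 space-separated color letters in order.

Answer: O W W

Derivation:
After move 1 (F): F=GGGG U=WWOO R=WRWR D=RRYY L=OYOY
After move 2 (R'): R=RRWW U=WBOB F=GWGO D=RGYG B=YBRB
After move 3 (F): F=GGOW U=WBYY R=ORBW D=WRYG L=OROG
After move 4 (R): R=BOWR U=WGYW F=GROG D=WRYY B=YBBB
After move 5 (F'): F=RGGO U=WGBW R=ROWR D=RGYY L=OWOY
Query 1: F[3] = O
Query 2: R[2] = W
Query 3: U[3] = W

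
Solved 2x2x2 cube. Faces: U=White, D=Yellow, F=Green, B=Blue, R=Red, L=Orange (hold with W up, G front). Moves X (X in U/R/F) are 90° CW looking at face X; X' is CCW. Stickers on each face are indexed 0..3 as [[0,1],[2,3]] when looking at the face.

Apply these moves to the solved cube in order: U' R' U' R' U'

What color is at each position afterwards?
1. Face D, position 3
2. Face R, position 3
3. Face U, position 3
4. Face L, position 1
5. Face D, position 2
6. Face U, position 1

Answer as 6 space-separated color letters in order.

After move 1 (U'): U=WWWW F=OOGG R=GGRR B=RRBB L=BBOO
After move 2 (R'): R=GRGR U=WBWR F=OWGW D=YOYG B=YRYB
After move 3 (U'): U=BRWW F=BBGW R=OWGR B=GRYB L=YROO
After move 4 (R'): R=WROG U=BYWG F=BRGW D=YBYW B=GROB
After move 5 (U'): U=YGBW F=YRGW R=BROG B=WROB L=GROO
Query 1: D[3] = W
Query 2: R[3] = G
Query 3: U[3] = W
Query 4: L[1] = R
Query 5: D[2] = Y
Query 6: U[1] = G

Answer: W G W R Y G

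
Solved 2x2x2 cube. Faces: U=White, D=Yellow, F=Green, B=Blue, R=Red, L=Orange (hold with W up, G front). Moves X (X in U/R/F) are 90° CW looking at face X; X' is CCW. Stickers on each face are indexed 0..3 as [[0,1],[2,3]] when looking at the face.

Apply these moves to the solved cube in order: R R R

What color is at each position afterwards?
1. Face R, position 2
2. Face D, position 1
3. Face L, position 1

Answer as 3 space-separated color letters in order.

Answer: R G O

Derivation:
After move 1 (R): R=RRRR U=WGWG F=GYGY D=YBYB B=WBWB
After move 2 (R): R=RRRR U=WYWY F=GBGB D=YWYW B=GBGB
After move 3 (R): R=RRRR U=WBWB F=GWGW D=YGYG B=YBYB
Query 1: R[2] = R
Query 2: D[1] = G
Query 3: L[1] = O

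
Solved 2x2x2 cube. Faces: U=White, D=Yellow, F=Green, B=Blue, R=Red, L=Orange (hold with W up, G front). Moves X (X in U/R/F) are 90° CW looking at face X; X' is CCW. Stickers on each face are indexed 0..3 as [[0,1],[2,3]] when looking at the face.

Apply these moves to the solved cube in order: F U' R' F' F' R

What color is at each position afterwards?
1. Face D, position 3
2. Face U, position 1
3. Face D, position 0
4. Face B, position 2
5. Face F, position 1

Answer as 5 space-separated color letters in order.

After move 1 (F): F=GGGG U=WWOO R=WRWR D=RRYY L=OYOY
After move 2 (U'): U=WOWO F=OYGG R=GGWR B=WRBB L=BBOY
After move 3 (R'): R=GRGW U=WBWW F=OOGO D=RYYG B=YRRB
After move 4 (F'): F=OOOG U=WBGG R=YRRW D=BYYG L=BWOW
After move 5 (F'): F=OGOO U=WBYR R=YRBW D=WWYG L=BGOG
After move 6 (R): R=BYWR U=WGYO F=OWOG D=WRYY B=RRBB
Query 1: D[3] = Y
Query 2: U[1] = G
Query 3: D[0] = W
Query 4: B[2] = B
Query 5: F[1] = W

Answer: Y G W B W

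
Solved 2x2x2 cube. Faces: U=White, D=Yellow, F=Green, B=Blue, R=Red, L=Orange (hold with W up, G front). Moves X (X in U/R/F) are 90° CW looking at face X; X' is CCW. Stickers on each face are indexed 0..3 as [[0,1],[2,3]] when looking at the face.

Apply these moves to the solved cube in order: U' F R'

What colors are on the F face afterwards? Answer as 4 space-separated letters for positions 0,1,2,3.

After move 1 (U'): U=WWWW F=OOGG R=GGRR B=RRBB L=BBOO
After move 2 (F): F=GOGO U=WWOB R=WGWR D=RGYY L=BYOY
After move 3 (R'): R=GRWW U=WBOR F=GWGB D=ROYO B=YRGB
Query: F face = GWGB

Answer: G W G B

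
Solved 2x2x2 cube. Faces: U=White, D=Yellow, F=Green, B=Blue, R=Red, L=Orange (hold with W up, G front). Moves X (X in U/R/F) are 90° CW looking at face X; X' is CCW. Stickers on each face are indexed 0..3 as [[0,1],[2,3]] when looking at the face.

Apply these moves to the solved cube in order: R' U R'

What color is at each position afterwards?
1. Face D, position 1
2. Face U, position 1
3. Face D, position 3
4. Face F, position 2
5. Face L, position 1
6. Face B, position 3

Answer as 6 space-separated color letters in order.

After move 1 (R'): R=RRRR U=WBWB F=GWGW D=YGYG B=YBYB
After move 2 (U): U=WWBB F=RRGW R=YBRR B=OOYB L=GWOO
After move 3 (R'): R=BRYR U=WYBO F=RWGB D=YRYW B=GOGB
Query 1: D[1] = R
Query 2: U[1] = Y
Query 3: D[3] = W
Query 4: F[2] = G
Query 5: L[1] = W
Query 6: B[3] = B

Answer: R Y W G W B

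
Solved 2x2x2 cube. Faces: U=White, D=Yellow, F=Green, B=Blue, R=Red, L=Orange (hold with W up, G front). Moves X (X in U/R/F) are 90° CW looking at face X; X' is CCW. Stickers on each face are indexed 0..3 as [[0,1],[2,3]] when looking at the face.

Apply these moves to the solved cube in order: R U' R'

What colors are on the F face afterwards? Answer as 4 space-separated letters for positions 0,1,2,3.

Answer: O G G W

Derivation:
After move 1 (R): R=RRRR U=WGWG F=GYGY D=YBYB B=WBWB
After move 2 (U'): U=GGWW F=OOGY R=GYRR B=RRWB L=WBOO
After move 3 (R'): R=YRGR U=GWWR F=OGGW D=YOYY B=BRBB
Query: F face = OGGW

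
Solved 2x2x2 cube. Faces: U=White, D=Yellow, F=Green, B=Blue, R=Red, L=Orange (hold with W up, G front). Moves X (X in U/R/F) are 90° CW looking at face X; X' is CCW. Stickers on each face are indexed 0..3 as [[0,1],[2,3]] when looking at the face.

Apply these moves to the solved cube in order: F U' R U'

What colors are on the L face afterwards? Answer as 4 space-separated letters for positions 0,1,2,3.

Answer: O R O Y

Derivation:
After move 1 (F): F=GGGG U=WWOO R=WRWR D=RRYY L=OYOY
After move 2 (U'): U=WOWO F=OYGG R=GGWR B=WRBB L=BBOY
After move 3 (R): R=WGRG U=WYWG F=ORGY D=RBYW B=OROB
After move 4 (U'): U=YGWW F=BBGY R=ORRG B=WGOB L=OROY
Query: L face = OROY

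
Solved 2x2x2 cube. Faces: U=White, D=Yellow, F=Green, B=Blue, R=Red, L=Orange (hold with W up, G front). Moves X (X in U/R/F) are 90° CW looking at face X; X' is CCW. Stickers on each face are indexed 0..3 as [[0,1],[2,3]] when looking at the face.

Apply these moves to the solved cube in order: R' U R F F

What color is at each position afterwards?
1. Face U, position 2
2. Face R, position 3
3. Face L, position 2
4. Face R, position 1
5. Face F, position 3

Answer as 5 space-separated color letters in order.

After move 1 (R'): R=RRRR U=WBWB F=GWGW D=YGYG B=YBYB
After move 2 (U): U=WWBB F=RRGW R=YBRR B=OOYB L=GWOO
After move 3 (R): R=RYRB U=WRBW F=RGGG D=YYYO B=BOWB
After move 4 (F): F=GRGG U=WROW R=BYWB D=RRYO L=GYOY
After move 5 (F): F=GGGR U=WRYY R=OYWB D=WBYO L=GROR
Query 1: U[2] = Y
Query 2: R[3] = B
Query 3: L[2] = O
Query 4: R[1] = Y
Query 5: F[3] = R

Answer: Y B O Y R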